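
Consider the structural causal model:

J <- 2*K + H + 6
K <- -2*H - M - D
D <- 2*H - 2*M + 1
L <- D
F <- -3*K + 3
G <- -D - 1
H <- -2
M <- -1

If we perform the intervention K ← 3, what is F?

-6

The intervention breaks the incoming arrows to K: K <- -2*H - M - D no longer applies, and K = 3.
F = -3*K + 3  [with K=3]  = -6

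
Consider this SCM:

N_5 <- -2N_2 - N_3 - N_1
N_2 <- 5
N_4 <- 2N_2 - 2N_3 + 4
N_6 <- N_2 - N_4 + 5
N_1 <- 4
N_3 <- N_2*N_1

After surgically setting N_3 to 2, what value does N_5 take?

do(N_3=2) replaces the equation N_3 <- N_2*N_1 with the constant N_3 = 2.
N_5 = -2N_2 - N_3 - N_1  [with N_2=5, N_3=2, N_1=4]  = -16

-16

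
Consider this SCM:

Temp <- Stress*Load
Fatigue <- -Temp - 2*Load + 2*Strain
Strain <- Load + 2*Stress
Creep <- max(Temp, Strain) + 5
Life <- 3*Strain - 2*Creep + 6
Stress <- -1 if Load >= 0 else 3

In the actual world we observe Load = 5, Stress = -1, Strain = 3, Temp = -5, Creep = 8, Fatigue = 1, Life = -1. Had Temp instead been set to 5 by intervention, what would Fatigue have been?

Under do(Temp=5), the mechanism Temp <- Stress*Load is discarded; Temp is fixed at 5.
Stress = -1 if Load >= 0 else 3  [with Load=5]  = -1
Strain = Load + 2*Stress  [with Load=5, Stress=-1]  = 3
Fatigue = -Temp - 2*Load + 2*Strain  [with Temp=5, Load=5, Strain=3]  = -9

-9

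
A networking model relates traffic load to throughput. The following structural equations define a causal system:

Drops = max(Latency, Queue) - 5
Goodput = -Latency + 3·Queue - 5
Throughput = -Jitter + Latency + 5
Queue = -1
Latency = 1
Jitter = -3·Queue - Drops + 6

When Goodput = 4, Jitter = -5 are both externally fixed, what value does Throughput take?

11

Setting Goodput = 4, Jitter = -5 by intervention discards those variables' equations.
Throughput = -Jitter + Latency + 5  [with Jitter=-5, Latency=1]  = 11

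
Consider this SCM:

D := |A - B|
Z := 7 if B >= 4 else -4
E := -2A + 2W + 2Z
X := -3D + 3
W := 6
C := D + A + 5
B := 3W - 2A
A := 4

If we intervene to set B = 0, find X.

The intervention breaks the incoming arrows to B: B := 3W - 2A no longer applies, and B = 0.
D = |A - B|  [with A=4, B=0]  = 4
X = -3D + 3  [with D=4]  = -9

-9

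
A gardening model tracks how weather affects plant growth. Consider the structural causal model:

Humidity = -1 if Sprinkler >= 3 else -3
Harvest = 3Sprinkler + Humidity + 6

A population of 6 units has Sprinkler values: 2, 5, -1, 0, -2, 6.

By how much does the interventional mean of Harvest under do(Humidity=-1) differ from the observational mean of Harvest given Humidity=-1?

-11.5

do(Humidity=-1) breaks Humidity's dependence on Sprinkler. With Humidity=-1 fixed, Harvest across the units is 11, 20, 2, 5, -1, 23, mean 10.
E[Harvest|Humidity=-1] averages over only the 2 units with Humidity=-1 (Sprinkler = 5, 6): Harvest = 20, 23, mean 21.5.
Difference = 10 − 21.5 = -11.5.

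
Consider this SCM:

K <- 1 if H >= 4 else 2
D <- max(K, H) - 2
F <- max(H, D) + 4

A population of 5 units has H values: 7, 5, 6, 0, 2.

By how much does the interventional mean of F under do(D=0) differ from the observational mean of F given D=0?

3

The intervention sets D=0 in all 5 units regardless of H. Recomputing F per unit gives 11, 9, 10, 4, 6; average 8.
Conditioning on D=0 selects the 2 unit(s) with H ∈ {0, 2}. Their F values: 4, 6. Mean = 5.
Difference = 8 − 5 = 3.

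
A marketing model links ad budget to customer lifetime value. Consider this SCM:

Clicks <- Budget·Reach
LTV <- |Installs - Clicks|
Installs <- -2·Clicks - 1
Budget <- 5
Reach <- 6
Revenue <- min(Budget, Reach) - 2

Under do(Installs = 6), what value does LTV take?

Under do(Installs=6), the mechanism Installs <- -2·Clicks - 1 is discarded; Installs is fixed at 6.
Clicks = Budget·Reach  [with Budget=5, Reach=6]  = 30
LTV = |Installs - Clicks|  [with Installs=6, Clicks=30]  = 24

24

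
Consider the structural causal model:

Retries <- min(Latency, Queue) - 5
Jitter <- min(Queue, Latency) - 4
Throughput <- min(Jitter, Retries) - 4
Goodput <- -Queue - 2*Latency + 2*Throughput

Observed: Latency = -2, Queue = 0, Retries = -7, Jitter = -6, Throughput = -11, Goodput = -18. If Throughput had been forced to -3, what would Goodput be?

-2

The intervention breaks the incoming arrows to Throughput: Throughput <- min(Jitter, Retries) - 4 no longer applies, and Throughput = -3.
Goodput = -Queue - 2*Latency + 2*Throughput  [with Queue=0, Latency=-2, Throughput=-3]  = -2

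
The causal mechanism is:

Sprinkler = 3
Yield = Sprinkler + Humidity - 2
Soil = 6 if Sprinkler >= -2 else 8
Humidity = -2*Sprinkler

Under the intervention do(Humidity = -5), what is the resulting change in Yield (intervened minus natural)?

1

The intervention breaks the incoming arrows to Humidity: Humidity = -2*Sprinkler no longer applies, and Humidity = -5.
Yield = Sprinkler + Humidity - 2  [with Sprinkler=3, Humidity=-5]  = -4
Without intervention: Humidity = -2*Sprinkler  [with Sprinkler=3]  = -6; Yield = Sprinkler + Humidity - 2  [with Sprinkler=3, Humidity=-6]  = -5.
Change = -4 − (-5) = 1.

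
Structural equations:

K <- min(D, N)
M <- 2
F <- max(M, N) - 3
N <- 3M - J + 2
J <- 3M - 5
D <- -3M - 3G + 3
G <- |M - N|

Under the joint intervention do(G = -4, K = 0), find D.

9

Under do(G = -4, K = 0), each intervened variable's structural equation is replaced by its fixed value.
D = -3M - 3G + 3  [with M=2, G=-4]  = 9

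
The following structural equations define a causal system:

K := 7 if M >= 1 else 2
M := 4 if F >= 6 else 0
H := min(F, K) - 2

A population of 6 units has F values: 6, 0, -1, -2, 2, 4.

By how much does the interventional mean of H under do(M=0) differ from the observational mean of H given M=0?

0.3

do(M=0) breaks M's dependence on F. With M=0 fixed, H across the units is 0, -2, -3, -4, 0, 0, mean -1.5.
E[H|M=0] averages over only the 5 units with M=0 (F = 0, -1, -2, 2, 4): H = -2, -3, -4, 0, 0, mean -1.8.
Difference = -1.5 − (-1.8) = 0.3.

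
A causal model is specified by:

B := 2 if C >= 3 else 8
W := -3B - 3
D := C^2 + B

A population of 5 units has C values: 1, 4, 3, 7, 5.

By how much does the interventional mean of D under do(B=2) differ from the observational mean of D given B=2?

Under do(B=2), B's equation is replaced by B=2 for every unit. Per-unit D: 3, 18, 11, 51, 27. Mean = 22.
Observing B=2 restricts to units where B's equation naturally yields 2: C ∈ {4, 3, 7, 5}. In that subpopulation D = 18, 11, 51, 27, mean 26.75.
Difference = 22 − 26.75 = -4.75.

-4.75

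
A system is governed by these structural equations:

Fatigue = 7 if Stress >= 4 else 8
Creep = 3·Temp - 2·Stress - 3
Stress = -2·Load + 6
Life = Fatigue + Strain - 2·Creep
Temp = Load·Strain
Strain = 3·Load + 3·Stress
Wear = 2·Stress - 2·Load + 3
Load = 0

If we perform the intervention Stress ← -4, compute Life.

-14

do(Stress=-4) replaces the equation Stress = -2·Load + 6 with the constant Stress = -4.
Strain = 3·Load + 3·Stress  [with Load=0, Stress=-4]  = -12
Temp = Load·Strain  [with Load=0, Strain=-12]  = 0
Creep = 3·Temp - 2·Stress - 3  [with Temp=0, Stress=-4]  = 5
Fatigue = 7 if Stress >= 4 else 8  [with Stress=-4]  = 8
Life = Fatigue + Strain - 2·Creep  [with Fatigue=8, Strain=-12, Creep=5]  = -14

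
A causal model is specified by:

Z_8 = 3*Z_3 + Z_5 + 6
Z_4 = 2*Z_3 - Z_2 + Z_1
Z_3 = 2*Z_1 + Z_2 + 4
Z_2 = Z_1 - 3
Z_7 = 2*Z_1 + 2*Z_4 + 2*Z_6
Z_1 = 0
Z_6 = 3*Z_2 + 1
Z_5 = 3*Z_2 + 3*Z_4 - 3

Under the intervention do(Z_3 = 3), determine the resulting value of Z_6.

-8

The intervention breaks the incoming arrows to Z_3: Z_3 = 2*Z_1 + Z_2 + 4 no longer applies, and Z_3 = 3.
No directed path runs from Z_3 to Z_6, so Z_6 keeps its natural value.
Z_2 = Z_1 - 3  [with Z_1=0]  = -3
Z_6 = 3*Z_2 + 1  [with Z_2=-3]  = -8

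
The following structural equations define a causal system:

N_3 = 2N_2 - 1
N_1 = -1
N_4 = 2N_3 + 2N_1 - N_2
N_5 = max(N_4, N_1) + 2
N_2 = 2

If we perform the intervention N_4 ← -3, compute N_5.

Intervening sets N_4 = -3 and removes its equation (N_4 = 2N_3 + 2N_1 - N_2).
N_5 = max(N_4, N_1) + 2  [with N_4=-3, N_1=-1]  = 1

1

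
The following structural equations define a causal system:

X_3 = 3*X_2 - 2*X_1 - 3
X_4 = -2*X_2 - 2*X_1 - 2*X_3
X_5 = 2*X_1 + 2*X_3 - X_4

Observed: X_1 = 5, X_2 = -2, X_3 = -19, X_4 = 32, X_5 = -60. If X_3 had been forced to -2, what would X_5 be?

8

do(X_3=-2) replaces the equation X_3 = 3*X_2 - 2*X_1 - 3 with the constant X_3 = -2.
X_4 = -2*X_2 - 2*X_1 - 2*X_3  [with X_2=-2, X_1=5, X_3=-2]  = -2
X_5 = 2*X_1 + 2*X_3 - X_4  [with X_1=5, X_3=-2, X_4=-2]  = 8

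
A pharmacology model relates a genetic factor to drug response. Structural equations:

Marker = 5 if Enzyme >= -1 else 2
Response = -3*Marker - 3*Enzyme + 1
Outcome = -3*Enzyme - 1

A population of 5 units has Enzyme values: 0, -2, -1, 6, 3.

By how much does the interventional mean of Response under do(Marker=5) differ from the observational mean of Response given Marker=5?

do(Marker=5) breaks Marker's dependence on Enzyme. With Marker=5 fixed, Response across the units is -14, -8, -11, -32, -23, mean -17.6.
E[Response|Marker=5] averages over only the 4 units with Marker=5 (Enzyme = 0, -1, 6, 3): Response = -14, -11, -32, -23, mean -20.
Difference = -17.6 − (-20) = 2.4.

2.4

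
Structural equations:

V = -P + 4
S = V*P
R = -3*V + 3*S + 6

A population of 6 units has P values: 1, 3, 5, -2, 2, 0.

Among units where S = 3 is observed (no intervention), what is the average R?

9

Observing S=3 restricts to units where S's equation naturally yields 3: P ∈ {1, 3}. In that subpopulation R = 6, 12, mean 9.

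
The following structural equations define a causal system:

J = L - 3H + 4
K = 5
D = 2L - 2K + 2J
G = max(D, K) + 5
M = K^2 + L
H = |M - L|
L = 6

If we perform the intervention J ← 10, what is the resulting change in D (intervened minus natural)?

The intervention breaks the incoming arrows to J: J = L - 3H + 4 no longer applies, and J = 10.
D = 2L - 2K + 2J  [with L=6, K=5, J=10]  = 22
Without intervention: M = K^2 + L  [with K=5, L=6]  = 31; H = |M - L|  [with M=31, L=6]  = 25; J = L - 3H + 4  [with L=6, H=25]  = -65; D = 2L - 2K + 2J  [with L=6, K=5, J=-65]  = -128.
Change = 22 − (-128) = 150.

150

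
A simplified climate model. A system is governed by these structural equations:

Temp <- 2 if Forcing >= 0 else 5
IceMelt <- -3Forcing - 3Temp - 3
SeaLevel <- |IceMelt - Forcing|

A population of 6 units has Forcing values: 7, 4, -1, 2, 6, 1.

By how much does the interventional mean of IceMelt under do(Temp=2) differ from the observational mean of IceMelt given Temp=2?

2.5

Under do(Temp=2), Temp's equation is replaced by Temp=2 for every unit. Per-unit IceMelt: -30, -21, -6, -15, -27, -12. Mean = -18.5.
Conditioning on Temp=2 selects the 5 unit(s) with Forcing ∈ {7, 4, 2, 6, 1}. Their IceMelt values: -30, -21, -15, -27, -12. Mean = -21.
Difference = -18.5 − (-21) = 2.5.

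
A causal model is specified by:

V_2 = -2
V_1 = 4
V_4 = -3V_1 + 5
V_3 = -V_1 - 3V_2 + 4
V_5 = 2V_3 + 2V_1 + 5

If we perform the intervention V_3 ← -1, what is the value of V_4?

-7

The intervention breaks the incoming arrows to V_3: V_3 = -V_1 - 3V_2 + 4 no longer applies, and V_3 = -1.
V_4 is not downstream of the intervention, so its value is determined by the original equations.
V_4 = -3V_1 + 5  [with V_1=4]  = -7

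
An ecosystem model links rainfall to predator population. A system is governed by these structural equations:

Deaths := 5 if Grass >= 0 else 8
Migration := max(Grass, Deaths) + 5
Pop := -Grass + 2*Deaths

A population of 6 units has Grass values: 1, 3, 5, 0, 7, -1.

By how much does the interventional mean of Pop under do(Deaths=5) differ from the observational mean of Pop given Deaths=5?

0.7

Every unit gets Deaths=5 under the intervention. Pop values become 9, 7, 5, 10, 3, 11; E[Pop|do(Deaths=5)] = 7.5.
Observing Deaths=5 restricts to units where Deaths's equation naturally yields 5: Grass ∈ {1, 3, 5, 0, 7}. In that subpopulation Pop = 9, 7, 5, 10, 3, mean 6.8.
Difference = 7.5 − 6.8 = 0.7.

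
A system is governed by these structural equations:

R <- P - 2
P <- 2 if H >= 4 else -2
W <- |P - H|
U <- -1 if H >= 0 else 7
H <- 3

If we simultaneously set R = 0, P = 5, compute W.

2

Setting R = 0, P = 5 by intervention discards those variables' equations.
W = |P - H|  [with P=5, H=3]  = 2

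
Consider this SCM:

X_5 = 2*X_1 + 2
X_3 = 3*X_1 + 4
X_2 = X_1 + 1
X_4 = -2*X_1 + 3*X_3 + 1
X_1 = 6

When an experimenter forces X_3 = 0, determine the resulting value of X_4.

The intervention breaks the incoming arrows to X_3: X_3 = 3*X_1 + 4 no longer applies, and X_3 = 0.
X_4 = -2*X_1 + 3*X_3 + 1  [with X_1=6, X_3=0]  = -11

-11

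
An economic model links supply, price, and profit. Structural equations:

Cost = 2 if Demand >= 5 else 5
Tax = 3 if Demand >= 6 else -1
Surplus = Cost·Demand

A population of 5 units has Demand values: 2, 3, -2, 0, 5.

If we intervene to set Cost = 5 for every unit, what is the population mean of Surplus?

8

Under do(Cost=5), Cost's equation is replaced by Cost=5 for every unit. Per-unit Surplus: 10, 15, -10, 0, 25. Mean = 8.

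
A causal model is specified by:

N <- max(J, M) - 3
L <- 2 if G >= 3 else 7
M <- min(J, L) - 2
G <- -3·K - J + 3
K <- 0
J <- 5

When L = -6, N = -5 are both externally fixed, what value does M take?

Setting L = -6, N = -5 by intervention discards those variables' equations.
M = min(J, L) - 2  [with J=5, L=-6]  = -8

-8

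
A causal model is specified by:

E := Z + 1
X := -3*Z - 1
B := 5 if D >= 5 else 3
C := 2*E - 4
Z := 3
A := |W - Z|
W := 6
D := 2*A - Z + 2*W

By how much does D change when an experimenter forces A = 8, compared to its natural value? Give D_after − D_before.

10

The intervention breaks the incoming arrows to A: A := |W - Z| no longer applies, and A = 8.
D = 2*A - Z + 2*W  [with A=8, Z=3, W=6]  = 25
Without intervention: A = |W - Z|  [with W=6, Z=3]  = 3; D = 2*A - Z + 2*W  [with A=3, Z=3, W=6]  = 15.
Change = 25 − 15 = 10.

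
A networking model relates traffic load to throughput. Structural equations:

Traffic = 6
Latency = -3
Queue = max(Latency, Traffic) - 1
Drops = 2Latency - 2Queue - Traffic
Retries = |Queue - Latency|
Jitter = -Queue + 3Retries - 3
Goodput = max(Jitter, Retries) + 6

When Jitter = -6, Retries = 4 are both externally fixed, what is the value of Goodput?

Setting Jitter = -6, Retries = 4 by intervention discards those variables' equations.
Goodput = max(Jitter, Retries) + 6  [with Jitter=-6, Retries=4]  = 10

10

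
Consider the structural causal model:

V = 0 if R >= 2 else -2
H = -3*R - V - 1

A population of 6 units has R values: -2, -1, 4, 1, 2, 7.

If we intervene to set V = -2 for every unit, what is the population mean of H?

-4.5

Under do(V=-2), V's equation is replaced by V=-2 for every unit. Per-unit H: 7, 4, -11, -2, -5, -20. Mean = -4.5.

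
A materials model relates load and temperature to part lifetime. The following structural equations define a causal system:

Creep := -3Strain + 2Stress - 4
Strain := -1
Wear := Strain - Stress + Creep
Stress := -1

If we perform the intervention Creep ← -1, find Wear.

-1

The intervention breaks the incoming arrows to Creep: Creep := -3Strain + 2Stress - 4 no longer applies, and Creep = -1.
Wear = Strain - Stress + Creep  [with Strain=-1, Stress=-1, Creep=-1]  = -1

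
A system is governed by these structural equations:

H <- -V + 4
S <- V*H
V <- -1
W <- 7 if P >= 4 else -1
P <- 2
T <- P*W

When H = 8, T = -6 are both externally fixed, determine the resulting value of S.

The joint intervention fixes H = 8, T = -6, removing each variable's own equation.
S = V*H  [with V=-1, H=8]  = -8

-8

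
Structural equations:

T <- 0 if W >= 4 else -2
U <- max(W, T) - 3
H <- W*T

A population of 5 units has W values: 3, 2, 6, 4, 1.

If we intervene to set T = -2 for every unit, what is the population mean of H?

Every unit gets T=-2 under the intervention. H values become -6, -4, -12, -8, -2; E[H|do(T=-2)] = -6.4.

-6.4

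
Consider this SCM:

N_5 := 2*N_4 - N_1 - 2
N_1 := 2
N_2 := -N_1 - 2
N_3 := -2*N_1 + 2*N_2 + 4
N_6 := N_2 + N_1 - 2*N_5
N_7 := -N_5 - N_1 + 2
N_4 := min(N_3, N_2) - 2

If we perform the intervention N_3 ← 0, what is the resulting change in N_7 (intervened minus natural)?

The intervention breaks the incoming arrows to N_3: N_3 := -2*N_1 + 2*N_2 + 4 no longer applies, and N_3 = 0.
N_2 = -N_1 - 2  [with N_1=2]  = -4
N_4 = min(N_3, N_2) - 2  [with N_3=0, N_2=-4]  = -6
N_5 = 2*N_4 - N_1 - 2  [with N_4=-6, N_1=2]  = -16
N_7 = -N_5 - N_1 + 2  [with N_5=-16, N_1=2]  = 16
Without intervention: N_2 = -N_1 - 2  [with N_1=2]  = -4; N_3 = -2*N_1 + 2*N_2 + 4  [with N_1=2, N_2=-4]  = -8; N_4 = min(N_3, N_2) - 2  [with N_3=-8, N_2=-4]  = -10; N_5 = 2*N_4 - N_1 - 2  [with N_4=-10, N_1=2]  = -24; N_7 = -N_5 - N_1 + 2  [with N_5=-24, N_1=2]  = 24.
Change = 16 − 24 = -8.

-8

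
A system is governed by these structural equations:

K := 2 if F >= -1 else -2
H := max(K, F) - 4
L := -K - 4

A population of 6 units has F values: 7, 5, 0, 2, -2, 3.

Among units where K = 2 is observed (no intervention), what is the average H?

-0.2

Conditioning on K=2 selects the 5 unit(s) with F ∈ {7, 5, 0, 2, 3}. Their H values: 3, 1, -2, -2, -1. Mean = -0.2.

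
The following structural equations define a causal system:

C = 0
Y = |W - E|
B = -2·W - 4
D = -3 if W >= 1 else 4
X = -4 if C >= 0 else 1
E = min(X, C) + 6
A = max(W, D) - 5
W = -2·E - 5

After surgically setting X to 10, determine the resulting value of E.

The intervention breaks the incoming arrows to X: X = -4 if C >= 0 else 1 no longer applies, and X = 10.
E = min(X, C) + 6  [with X=10, C=0]  = 6

6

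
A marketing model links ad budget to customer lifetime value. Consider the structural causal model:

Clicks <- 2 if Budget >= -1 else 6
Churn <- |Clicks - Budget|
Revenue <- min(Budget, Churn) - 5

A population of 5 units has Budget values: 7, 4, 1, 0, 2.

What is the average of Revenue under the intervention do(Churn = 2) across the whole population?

Every unit gets Churn=2 under the intervention. Revenue values become -3, -3, -4, -5, -3; E[Revenue|do(Churn=2)] = -3.6.

-3.6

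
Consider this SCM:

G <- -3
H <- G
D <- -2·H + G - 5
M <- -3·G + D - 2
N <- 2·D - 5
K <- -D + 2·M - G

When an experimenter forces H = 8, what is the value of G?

-3

Under do(H=8), the mechanism H <- G is discarded; H is fixed at 8.
G is not downstream of the intervention, so its value is determined by the original equations.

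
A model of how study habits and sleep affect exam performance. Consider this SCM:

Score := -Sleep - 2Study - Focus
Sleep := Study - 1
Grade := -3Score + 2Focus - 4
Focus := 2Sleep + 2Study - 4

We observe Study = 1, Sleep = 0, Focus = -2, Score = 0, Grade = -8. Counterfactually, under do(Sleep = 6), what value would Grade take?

do(Sleep=6) replaces the equation Sleep := Study - 1 with the constant Sleep = 6.
Focus = 2Sleep + 2Study - 4  [with Sleep=6, Study=1]  = 10
Score = -Sleep - 2Study - Focus  [with Sleep=6, Study=1, Focus=10]  = -18
Grade = -3Score + 2Focus - 4  [with Score=-18, Focus=10]  = 70

70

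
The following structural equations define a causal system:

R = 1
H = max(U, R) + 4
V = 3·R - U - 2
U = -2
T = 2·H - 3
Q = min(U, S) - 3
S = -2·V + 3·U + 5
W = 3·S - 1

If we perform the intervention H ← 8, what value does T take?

13

Intervening sets H = 8 and removes its equation (H = max(U, R) + 4).
T = 2·H - 3  [with H=8]  = 13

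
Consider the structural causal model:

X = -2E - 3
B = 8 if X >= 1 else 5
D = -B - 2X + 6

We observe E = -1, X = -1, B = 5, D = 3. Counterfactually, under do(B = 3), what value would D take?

5

The intervention breaks the incoming arrows to B: B = 8 if X >= 1 else 5 no longer applies, and B = 3.
X = -2E - 3  [with E=-1]  = -1
D = -B - 2X + 6  [with B=3, X=-1]  = 5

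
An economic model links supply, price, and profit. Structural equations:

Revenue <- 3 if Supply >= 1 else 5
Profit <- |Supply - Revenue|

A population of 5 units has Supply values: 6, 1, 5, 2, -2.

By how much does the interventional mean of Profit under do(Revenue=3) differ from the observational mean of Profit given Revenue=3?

0.6

Every unit gets Revenue=3 under the intervention. Profit values become 3, 2, 2, 1, 5; E[Profit|do(Revenue=3)] = 2.6.
E[Profit|Revenue=3] averages over only the 4 units with Revenue=3 (Supply = 6, 1, 5, 2): Profit = 3, 2, 2, 1, mean 2.
Difference = 2.6 − 2 = 0.6.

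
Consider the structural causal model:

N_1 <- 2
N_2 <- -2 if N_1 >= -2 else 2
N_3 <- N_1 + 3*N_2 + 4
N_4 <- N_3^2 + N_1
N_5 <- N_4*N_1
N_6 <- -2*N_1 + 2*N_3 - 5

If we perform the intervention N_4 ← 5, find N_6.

Under do(N_4=5), the mechanism N_4 <- N_3^2 + N_1 is discarded; N_4 is fixed at 5.
Since N_6 is not a descendant of the intervened variable, it is unaffected.
N_2 = -2 if N_1 >= -2 else 2  [with N_1=2]  = -2
N_3 = N_1 + 3*N_2 + 4  [with N_1=2, N_2=-2]  = 0
N_6 = -2*N_1 + 2*N_3 - 5  [with N_1=2, N_3=0]  = -9

-9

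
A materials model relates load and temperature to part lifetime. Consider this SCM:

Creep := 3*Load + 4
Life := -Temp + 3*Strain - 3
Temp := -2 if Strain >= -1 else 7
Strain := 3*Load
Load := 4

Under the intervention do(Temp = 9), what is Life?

24

do(Temp=9) replaces the equation Temp := -2 if Strain >= -1 else 7 with the constant Temp = 9.
Strain = 3*Load  [with Load=4]  = 12
Life = -Temp + 3*Strain - 3  [with Temp=9, Strain=12]  = 24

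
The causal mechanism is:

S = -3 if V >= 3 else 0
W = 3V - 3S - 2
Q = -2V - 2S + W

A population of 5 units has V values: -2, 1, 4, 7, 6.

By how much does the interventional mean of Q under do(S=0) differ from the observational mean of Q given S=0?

Every unit gets S=0 under the intervention. Q values become -4, -1, 2, 5, 4; E[Q|do(S=0)] = 1.2.
Observing S=0 restricts to units where S's equation naturally yields 0: V ∈ {-2, 1}. In that subpopulation Q = -4, -1, mean -2.5.
Difference = 1.2 − (-2.5) = 3.7.

3.7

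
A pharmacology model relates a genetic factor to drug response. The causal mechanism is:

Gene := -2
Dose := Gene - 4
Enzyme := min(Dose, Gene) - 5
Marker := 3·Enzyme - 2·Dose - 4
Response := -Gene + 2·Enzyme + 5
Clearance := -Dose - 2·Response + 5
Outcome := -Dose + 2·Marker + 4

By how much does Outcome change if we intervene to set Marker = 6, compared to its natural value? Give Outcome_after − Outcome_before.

The intervention breaks the incoming arrows to Marker: Marker := 3·Enzyme - 2·Dose - 4 no longer applies, and Marker = 6.
Dose = Gene - 4  [with Gene=-2]  = -6
Outcome = -Dose + 2·Marker + 4  [with Dose=-6, Marker=6]  = 22
Without intervention: Dose = Gene - 4  [with Gene=-2]  = -6; Enzyme = min(Dose, Gene) - 5  [with Dose=-6, Gene=-2]  = -11; Marker = 3·Enzyme - 2·Dose - 4  [with Enzyme=-11, Dose=-6]  = -25; Outcome = -Dose + 2·Marker + 4  [with Dose=-6, Marker=-25]  = -40.
Change = 22 − (-40) = 62.

62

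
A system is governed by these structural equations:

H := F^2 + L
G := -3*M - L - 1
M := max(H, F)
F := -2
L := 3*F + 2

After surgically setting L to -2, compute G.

do(L=-2) replaces the equation L := 3*F + 2 with the constant L = -2.
H = F^2 + L  [with F=-2, L=-2]  = 2
M = max(H, F)  [with H=2, F=-2]  = 2
G = -3*M - L - 1  [with M=2, L=-2]  = -5

-5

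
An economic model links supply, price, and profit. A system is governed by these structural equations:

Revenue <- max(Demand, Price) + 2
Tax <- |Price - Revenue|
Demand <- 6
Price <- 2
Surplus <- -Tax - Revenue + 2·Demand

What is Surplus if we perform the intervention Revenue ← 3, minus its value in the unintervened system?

10

do(Revenue=3) replaces the equation Revenue <- max(Demand, Price) + 2 with the constant Revenue = 3.
Tax = |Price - Revenue|  [with Price=2, Revenue=3]  = 1
Surplus = -Tax - Revenue + 2·Demand  [with Tax=1, Revenue=3, Demand=6]  = 8
Without intervention: Revenue = max(Demand, Price) + 2  [with Demand=6, Price=2]  = 8; Tax = |Price - Revenue|  [with Price=2, Revenue=8]  = 6; Surplus = -Tax - Revenue + 2·Demand  [with Tax=6, Revenue=8, Demand=6]  = -2.
Change = 8 − (-2) = 10.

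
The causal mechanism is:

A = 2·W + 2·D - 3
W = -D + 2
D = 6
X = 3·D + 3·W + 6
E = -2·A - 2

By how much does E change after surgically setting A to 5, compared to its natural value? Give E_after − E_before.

-8

Intervening sets A = 5 and removes its equation (A = 2·W + 2·D - 3).
E = -2·A - 2  [with A=5]  = -12
Without intervention: W = -D + 2  [with D=6]  = -4; A = 2·W + 2·D - 3  [with W=-4, D=6]  = 1; E = -2·A - 2  [with A=1]  = -4.
Change = -12 − (-4) = -8.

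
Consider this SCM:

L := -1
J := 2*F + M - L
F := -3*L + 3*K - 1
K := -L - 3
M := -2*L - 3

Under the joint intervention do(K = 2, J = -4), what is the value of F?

The joint intervention fixes K = 2, J = -4, removing each variable's own equation.
F = -3*L + 3*K - 1  [with L=-1, K=2]  = 8

8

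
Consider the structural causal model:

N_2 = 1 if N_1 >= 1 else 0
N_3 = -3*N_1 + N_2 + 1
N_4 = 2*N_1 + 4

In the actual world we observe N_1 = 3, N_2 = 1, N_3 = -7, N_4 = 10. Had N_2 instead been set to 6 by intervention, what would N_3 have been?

-2

The intervention breaks the incoming arrows to N_2: N_2 = 1 if N_1 >= 1 else 0 no longer applies, and N_2 = 6.
N_3 = -3*N_1 + N_2 + 1  [with N_1=3, N_2=6]  = -2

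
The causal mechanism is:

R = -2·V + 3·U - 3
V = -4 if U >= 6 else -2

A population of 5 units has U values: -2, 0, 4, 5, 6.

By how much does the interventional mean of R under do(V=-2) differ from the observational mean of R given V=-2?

Under do(V=-2), V's equation is replaced by V=-2 for every unit. Per-unit R: -5, 1, 13, 16, 19. Mean = 8.8.
Conditioning on V=-2 selects the 4 unit(s) with U ∈ {-2, 0, 4, 5}. Their R values: -5, 1, 13, 16. Mean = 6.25.
Difference = 8.8 − 6.25 = 2.55.

2.55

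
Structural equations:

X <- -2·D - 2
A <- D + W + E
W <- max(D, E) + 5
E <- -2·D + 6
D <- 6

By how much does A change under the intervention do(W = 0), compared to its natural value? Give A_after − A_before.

-11

Intervening sets W = 0 and removes its equation (W <- max(D, E) + 5).
E = -2·D + 6  [with D=6]  = -6
A = D + W + E  [with D=6, W=0, E=-6]  = 0
Without intervention: E = -2·D + 6  [with D=6]  = -6; W = max(D, E) + 5  [with D=6, E=-6]  = 11; A = D + W + E  [with D=6, W=11, E=-6]  = 11.
Change = 0 − 11 = -11.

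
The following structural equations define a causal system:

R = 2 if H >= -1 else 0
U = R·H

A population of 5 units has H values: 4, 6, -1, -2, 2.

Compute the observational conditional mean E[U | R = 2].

E[U|R=2] averages over only the 4 units with R=2 (H = 4, 6, -1, 2): U = 8, 12, -2, 4, mean 5.5.

5.5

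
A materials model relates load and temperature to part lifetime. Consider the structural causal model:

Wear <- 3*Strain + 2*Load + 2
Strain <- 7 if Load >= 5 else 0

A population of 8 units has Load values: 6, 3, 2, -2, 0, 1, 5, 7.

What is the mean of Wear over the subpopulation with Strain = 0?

3.6

E[Wear|Strain=0] averages over only the 5 units with Strain=0 (Load = 3, 2, -2, 0, 1): Wear = 8, 6, -2, 2, 4, mean 3.6.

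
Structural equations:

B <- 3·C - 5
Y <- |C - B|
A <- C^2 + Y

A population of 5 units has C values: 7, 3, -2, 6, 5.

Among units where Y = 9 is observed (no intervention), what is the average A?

Observing Y=9 restricts to units where Y's equation naturally yields 9: C ∈ {7, -2}. In that subpopulation A = 58, 13, mean 35.5.

35.5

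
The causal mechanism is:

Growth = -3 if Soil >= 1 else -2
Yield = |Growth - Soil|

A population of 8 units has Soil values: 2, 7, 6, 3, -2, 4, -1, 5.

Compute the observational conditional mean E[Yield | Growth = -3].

E[Yield|Growth=-3] averages over only the 6 units with Growth=-3 (Soil = 2, 7, 6, 3, 4, 5): Yield = 5, 10, 9, 6, 7, 8, mean 7.5.

7.5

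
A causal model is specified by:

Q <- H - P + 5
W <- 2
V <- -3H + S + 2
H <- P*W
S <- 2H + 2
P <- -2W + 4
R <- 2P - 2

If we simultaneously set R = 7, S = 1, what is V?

3

Setting R = 7, S = 1 by intervention discards those variables' equations.
P = -2W + 4  [with W=2]  = 0
H = P*W  [with P=0, W=2]  = 0
V = -3H + S + 2  [with H=0, S=1]  = 3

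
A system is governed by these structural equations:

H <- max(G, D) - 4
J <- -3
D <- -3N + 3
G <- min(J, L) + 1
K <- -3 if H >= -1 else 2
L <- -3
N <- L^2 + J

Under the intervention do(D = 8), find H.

4

Under do(D=8), the mechanism D <- -3N + 3 is discarded; D is fixed at 8.
G = min(J, L) + 1  [with J=-3, L=-3]  = -2
H = max(G, D) - 4  [with G=-2, D=8]  = 4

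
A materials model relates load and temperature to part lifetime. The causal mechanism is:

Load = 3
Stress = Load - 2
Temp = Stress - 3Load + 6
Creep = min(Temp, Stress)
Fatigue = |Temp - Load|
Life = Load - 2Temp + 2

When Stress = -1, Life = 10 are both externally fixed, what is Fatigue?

Setting Stress = -1, Life = 10 by intervention discards those variables' equations.
Temp = Stress - 3Load + 6  [with Stress=-1, Load=3]  = -4
Fatigue = |Temp - Load|  [with Temp=-4, Load=3]  = 7

7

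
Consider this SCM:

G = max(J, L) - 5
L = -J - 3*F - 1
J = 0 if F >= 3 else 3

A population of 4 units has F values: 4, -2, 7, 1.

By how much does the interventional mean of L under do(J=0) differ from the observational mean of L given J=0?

9

The intervention sets J=0 in all 4 units regardless of F. Recomputing L per unit gives -13, 5, -22, -4; average -8.5.
E[L|J=0] averages over only the 2 units with J=0 (F = 4, 7): L = -13, -22, mean -17.5.
Difference = -8.5 − (-17.5) = 9.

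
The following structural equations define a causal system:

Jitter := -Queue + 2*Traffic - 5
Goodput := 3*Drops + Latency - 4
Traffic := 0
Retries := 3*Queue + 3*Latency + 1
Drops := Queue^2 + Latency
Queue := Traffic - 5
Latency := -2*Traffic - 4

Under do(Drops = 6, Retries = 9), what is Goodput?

10

Under do(Drops = 6, Retries = 9), each intervened variable's structural equation is replaced by its fixed value.
Latency = -2*Traffic - 4  [with Traffic=0]  = -4
Goodput = 3*Drops + Latency - 4  [with Drops=6, Latency=-4]  = 10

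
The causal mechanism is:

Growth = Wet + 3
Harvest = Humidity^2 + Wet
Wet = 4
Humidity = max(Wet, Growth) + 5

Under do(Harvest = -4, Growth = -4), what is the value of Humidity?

9

Setting Harvest = -4, Growth = -4 by intervention discards those variables' equations.
Humidity = max(Wet, Growth) + 5  [with Wet=4, Growth=-4]  = 9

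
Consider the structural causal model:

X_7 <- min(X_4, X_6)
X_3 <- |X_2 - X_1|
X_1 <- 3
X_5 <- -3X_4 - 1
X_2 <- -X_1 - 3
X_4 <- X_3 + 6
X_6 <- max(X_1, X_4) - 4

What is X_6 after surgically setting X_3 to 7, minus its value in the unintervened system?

-2

The intervention breaks the incoming arrows to X_3: X_3 <- |X_2 - X_1| no longer applies, and X_3 = 7.
X_4 = X_3 + 6  [with X_3=7]  = 13
X_6 = max(X_1, X_4) - 4  [with X_1=3, X_4=13]  = 9
Without intervention: X_2 = -X_1 - 3  [with X_1=3]  = -6; X_3 = |X_2 - X_1|  [with X_2=-6, X_1=3]  = 9; X_4 = X_3 + 6  [with X_3=9]  = 15; X_6 = max(X_1, X_4) - 4  [with X_1=3, X_4=15]  = 11.
Change = 9 − 11 = -2.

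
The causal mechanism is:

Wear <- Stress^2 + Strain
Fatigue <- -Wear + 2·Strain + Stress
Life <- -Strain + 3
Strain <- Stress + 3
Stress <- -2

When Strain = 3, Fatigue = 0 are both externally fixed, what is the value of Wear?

The joint intervention fixes Strain = 3, Fatigue = 0, removing each variable's own equation.
Wear = Stress^2 + Strain  [with Stress=-2, Strain=3]  = 7

7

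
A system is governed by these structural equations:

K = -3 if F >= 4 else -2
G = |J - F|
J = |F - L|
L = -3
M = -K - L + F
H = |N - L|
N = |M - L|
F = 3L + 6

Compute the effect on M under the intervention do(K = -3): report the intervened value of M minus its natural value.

1

The intervention breaks the incoming arrows to K: K = -3 if F >= 4 else -2 no longer applies, and K = -3.
F = 3L + 6  [with L=-3]  = -3
M = -K - L + F  [with K=-3, L=-3, F=-3]  = 3
Without intervention: F = 3L + 6  [with L=-3]  = -3; K = -3 if F >= 4 else -2  [with F=-3]  = -2; M = -K - L + F  [with K=-2, L=-3, F=-3]  = 2.
Change = 3 − 2 = 1.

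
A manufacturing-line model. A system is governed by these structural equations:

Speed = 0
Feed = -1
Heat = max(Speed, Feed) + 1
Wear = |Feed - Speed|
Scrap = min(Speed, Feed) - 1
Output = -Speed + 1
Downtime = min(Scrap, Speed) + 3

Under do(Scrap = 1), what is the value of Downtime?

Under do(Scrap=1), the mechanism Scrap = min(Speed, Feed) - 1 is discarded; Scrap is fixed at 1.
Downtime = min(Scrap, Speed) + 3  [with Scrap=1, Speed=0]  = 3

3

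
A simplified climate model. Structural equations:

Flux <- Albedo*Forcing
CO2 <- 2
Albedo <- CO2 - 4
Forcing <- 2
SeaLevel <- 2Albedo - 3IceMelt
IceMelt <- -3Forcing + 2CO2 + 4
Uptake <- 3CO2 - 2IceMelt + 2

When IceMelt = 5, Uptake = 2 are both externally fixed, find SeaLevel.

-19

Setting IceMelt = 5, Uptake = 2 by intervention discards those variables' equations.
Albedo = CO2 - 4  [with CO2=2]  = -2
SeaLevel = 2Albedo - 3IceMelt  [with Albedo=-2, IceMelt=5]  = -19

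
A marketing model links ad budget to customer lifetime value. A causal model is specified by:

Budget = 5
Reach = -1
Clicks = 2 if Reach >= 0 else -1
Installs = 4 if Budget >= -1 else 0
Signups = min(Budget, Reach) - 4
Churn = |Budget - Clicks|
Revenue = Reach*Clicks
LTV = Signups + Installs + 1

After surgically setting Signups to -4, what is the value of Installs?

4

The intervention breaks the incoming arrows to Signups: Signups = min(Budget, Reach) - 4 no longer applies, and Signups = -4.
Since Installs is not a descendant of the intervened variable, it is unaffected.
Installs = 4 if Budget >= -1 else 0  [with Budget=5]  = 4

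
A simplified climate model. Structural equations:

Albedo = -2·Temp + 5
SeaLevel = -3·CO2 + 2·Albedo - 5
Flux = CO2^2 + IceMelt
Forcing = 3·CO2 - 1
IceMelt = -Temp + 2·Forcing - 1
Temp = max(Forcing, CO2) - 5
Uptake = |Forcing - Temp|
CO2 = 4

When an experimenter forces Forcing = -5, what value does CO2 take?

4

Under do(Forcing=-5), the mechanism Forcing = 3·CO2 - 1 is discarded; Forcing is fixed at -5.
CO2 is not downstream of the intervention, so its value is determined by the original equations.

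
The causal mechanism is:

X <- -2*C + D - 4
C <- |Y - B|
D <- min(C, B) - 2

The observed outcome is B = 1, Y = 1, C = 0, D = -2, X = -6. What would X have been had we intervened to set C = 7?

-19

do(C=7) replaces the equation C <- |Y - B| with the constant C = 7.
D = min(C, B) - 2  [with C=7, B=1]  = -1
X = -2*C + D - 4  [with C=7, D=-1]  = -19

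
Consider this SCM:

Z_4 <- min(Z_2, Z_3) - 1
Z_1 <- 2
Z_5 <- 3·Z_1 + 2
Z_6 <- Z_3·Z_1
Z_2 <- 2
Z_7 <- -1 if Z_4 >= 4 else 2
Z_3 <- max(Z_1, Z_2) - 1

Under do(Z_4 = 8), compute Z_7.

The intervention breaks the incoming arrows to Z_4: Z_4 <- min(Z_2, Z_3) - 1 no longer applies, and Z_4 = 8.
Z_7 = -1 if Z_4 >= 4 else 2  [with Z_4=8]  = -1

-1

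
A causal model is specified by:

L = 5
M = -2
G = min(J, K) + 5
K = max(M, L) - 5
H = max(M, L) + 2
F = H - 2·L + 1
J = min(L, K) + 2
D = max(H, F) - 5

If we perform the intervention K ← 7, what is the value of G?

The intervention breaks the incoming arrows to K: K = max(M, L) - 5 no longer applies, and K = 7.
J = min(L, K) + 2  [with L=5, K=7]  = 7
G = min(J, K) + 5  [with J=7, K=7]  = 12

12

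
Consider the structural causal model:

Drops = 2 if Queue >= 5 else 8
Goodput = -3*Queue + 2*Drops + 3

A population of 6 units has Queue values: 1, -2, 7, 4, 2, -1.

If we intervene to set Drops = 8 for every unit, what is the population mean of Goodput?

Every unit gets Drops=8 under the intervention. Goodput values become 16, 25, -2, 7, 13, 22; E[Goodput|do(Drops=8)] = 13.5.

13.5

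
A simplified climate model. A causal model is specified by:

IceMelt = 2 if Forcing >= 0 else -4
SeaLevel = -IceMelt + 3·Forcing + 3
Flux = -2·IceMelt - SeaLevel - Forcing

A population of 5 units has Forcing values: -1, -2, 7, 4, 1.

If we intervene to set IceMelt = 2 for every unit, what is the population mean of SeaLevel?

6.4

The intervention sets IceMelt=2 in all 5 units regardless of Forcing. Recomputing SeaLevel per unit gives -2, -5, 22, 13, 4; average 6.4.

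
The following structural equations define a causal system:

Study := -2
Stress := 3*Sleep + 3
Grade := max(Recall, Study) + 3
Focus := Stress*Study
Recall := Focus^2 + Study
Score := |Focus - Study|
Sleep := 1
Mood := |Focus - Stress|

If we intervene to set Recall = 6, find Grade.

do(Recall=6) replaces the equation Recall := Focus^2 + Study with the constant Recall = 6.
Grade = max(Recall, Study) + 3  [with Recall=6, Study=-2]  = 9

9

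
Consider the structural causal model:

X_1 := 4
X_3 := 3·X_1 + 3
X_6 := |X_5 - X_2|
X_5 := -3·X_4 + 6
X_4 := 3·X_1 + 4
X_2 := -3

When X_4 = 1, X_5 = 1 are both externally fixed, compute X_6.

The joint intervention fixes X_4 = 1, X_5 = 1, removing each variable's own equation.
X_6 = |X_5 - X_2|  [with X_5=1, X_2=-3]  = 4

4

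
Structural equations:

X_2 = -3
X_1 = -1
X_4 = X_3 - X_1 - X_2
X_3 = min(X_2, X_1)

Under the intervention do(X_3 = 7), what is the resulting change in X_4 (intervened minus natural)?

The intervention breaks the incoming arrows to X_3: X_3 = min(X_2, X_1) no longer applies, and X_3 = 7.
X_4 = X_3 - X_1 - X_2  [with X_3=7, X_1=-1, X_2=-3]  = 11
Without intervention: X_3 = min(X_2, X_1)  [with X_2=-3, X_1=-1]  = -3; X_4 = X_3 - X_1 - X_2  [with X_3=-3, X_1=-1, X_2=-3]  = 1.
Change = 11 − 1 = 10.

10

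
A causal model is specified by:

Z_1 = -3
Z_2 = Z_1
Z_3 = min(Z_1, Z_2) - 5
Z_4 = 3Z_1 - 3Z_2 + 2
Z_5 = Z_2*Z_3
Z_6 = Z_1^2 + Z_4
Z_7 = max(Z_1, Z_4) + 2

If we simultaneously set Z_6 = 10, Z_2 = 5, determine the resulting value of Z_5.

-40

The joint intervention fixes Z_6 = 10, Z_2 = 5, removing each variable's own equation.
Z_3 = min(Z_1, Z_2) - 5  [with Z_1=-3, Z_2=5]  = -8
Z_5 = Z_2*Z_3  [with Z_2=5, Z_3=-8]  = -40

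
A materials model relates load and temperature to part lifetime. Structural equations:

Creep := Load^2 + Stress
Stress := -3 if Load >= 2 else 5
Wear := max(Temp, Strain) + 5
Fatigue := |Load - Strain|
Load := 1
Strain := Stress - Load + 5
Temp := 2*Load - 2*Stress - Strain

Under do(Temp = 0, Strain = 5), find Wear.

10

The joint intervention fixes Temp = 0, Strain = 5, removing each variable's own equation.
Wear = max(Temp, Strain) + 5  [with Temp=0, Strain=5]  = 10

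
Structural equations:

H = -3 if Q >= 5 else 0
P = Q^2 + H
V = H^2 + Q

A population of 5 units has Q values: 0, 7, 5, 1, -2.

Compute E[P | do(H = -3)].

Under do(H=-3), H's equation is replaced by H=-3 for every unit. Per-unit P: -3, 46, 22, -2, 1. Mean = 12.8.

12.8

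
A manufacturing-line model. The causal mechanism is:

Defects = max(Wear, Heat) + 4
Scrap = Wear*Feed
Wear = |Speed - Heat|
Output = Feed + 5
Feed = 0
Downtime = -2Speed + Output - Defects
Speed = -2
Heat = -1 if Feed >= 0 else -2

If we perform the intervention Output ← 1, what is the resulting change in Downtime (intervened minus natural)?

-4

do(Output=1) replaces the equation Output = Feed + 5 with the constant Output = 1.
Heat = -1 if Feed >= 0 else -2  [with Feed=0]  = -1
Wear = |Speed - Heat|  [with Speed=-2, Heat=-1]  = 1
Defects = max(Wear, Heat) + 4  [with Wear=1, Heat=-1]  = 5
Downtime = -2Speed + Output - Defects  [with Speed=-2, Output=1, Defects=5]  = 0
Without intervention: Heat = -1 if Feed >= 0 else -2  [with Feed=0]  = -1; Wear = |Speed - Heat|  [with Speed=-2, Heat=-1]  = 1; Defects = max(Wear, Heat) + 4  [with Wear=1, Heat=-1]  = 5; Output = Feed + 5  [with Feed=0]  = 5; Downtime = -2Speed + Output - Defects  [with Speed=-2, Output=5, Defects=5]  = 4.
Change = 0 − 4 = -4.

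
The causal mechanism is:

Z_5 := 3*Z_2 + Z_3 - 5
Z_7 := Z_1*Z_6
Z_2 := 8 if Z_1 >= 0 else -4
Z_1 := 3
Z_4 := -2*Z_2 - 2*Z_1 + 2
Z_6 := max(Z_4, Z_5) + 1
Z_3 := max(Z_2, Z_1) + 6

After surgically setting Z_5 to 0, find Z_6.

The intervention breaks the incoming arrows to Z_5: Z_5 := 3*Z_2 + Z_3 - 5 no longer applies, and Z_5 = 0.
Z_2 = 8 if Z_1 >= 0 else -4  [with Z_1=3]  = 8
Z_4 = -2*Z_2 - 2*Z_1 + 2  [with Z_2=8, Z_1=3]  = -20
Z_6 = max(Z_4, Z_5) + 1  [with Z_4=-20, Z_5=0]  = 1

1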